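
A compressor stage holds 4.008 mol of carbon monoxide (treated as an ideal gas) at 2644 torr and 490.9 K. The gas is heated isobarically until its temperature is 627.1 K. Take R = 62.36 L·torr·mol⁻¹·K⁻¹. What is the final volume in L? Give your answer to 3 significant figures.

From PV = nRT: V₁ = nRT₁/P₁ = 46.41 L.
Isobaric, so V/T is constant: P₂ = P₁; V₂ = V₁·(T₂/T₁) = 59.28 L.

V₂ ≈ 59.3 L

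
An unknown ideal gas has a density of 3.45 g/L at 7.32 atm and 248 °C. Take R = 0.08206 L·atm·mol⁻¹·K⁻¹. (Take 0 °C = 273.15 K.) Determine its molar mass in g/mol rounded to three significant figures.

ρ = PM/(RT) ⇒ M = ρRT/P = (3.45 × 0.08206 × 521.1) / 7.32

M ≈ 20.2 g/mol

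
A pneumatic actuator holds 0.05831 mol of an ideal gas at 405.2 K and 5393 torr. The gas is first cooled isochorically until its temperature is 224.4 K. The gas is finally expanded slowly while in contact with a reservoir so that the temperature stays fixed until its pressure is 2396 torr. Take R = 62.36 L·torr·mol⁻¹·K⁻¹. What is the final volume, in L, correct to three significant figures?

From PV = nRT: V₁ = nRT₁/P₁ = 0.2732 L.
V constant ⇒ P ∝ T: V₂ = V₁; P₂ = P₁·(T₂/T₁) = 2987 torr.
Isothermal, so P V is constant: T₃ = T₂; V₃ = V₂·(P₂/P₃) = 0.3406 L.

V₃ ≈ 0.341 L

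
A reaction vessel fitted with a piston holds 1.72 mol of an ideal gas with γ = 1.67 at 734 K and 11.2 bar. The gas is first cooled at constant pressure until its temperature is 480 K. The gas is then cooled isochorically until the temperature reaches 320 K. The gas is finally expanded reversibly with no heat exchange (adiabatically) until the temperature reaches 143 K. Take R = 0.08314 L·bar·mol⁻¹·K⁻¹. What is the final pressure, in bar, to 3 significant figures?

P₄ ≈ 1.00 bar

From PV = nRT: V₁ = nRT₁/P₁ = 9.372 L.
Isobaric, so V/T is constant: P₂ = P₁; V₂ = V₁·(T₂/T₁) = 6.129 L.
V constant ⇒ P ∝ T: V₃ = V₂; P₃ = P₂·(T₃/T₂) = 7.467 bar.
Reversible adiabatic, γ = 1.67: P₄ = P₃·(T₄/T₃)^(γ/(γ−1)) = 1.003 bar; V₄ = V₃·(T₃/T₄)^(1/(γ−1)) = 20.39 L.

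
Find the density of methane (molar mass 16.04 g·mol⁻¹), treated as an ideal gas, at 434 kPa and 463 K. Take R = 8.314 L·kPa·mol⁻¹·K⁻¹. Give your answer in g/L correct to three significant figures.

ρ ≈ 1.81 g/L

ρ = PM/(RT) = (434 × 16.04) / (8.314 × 463.0)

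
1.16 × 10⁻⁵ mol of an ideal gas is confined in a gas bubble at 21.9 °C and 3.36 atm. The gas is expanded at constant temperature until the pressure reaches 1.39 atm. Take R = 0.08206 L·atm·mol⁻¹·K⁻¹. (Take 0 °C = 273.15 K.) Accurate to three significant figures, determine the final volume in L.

Convert: T₁ = 295.0 K.
From PV = nRT: V₁ = nRT₁/P₁ = 8.359e-05 L.
Isothermal, so P V is constant: T₂ = T₁; V₂ = V₁·(P₁/P₂) = 0.0002021 L.

V₂ ≈ 0.000202 L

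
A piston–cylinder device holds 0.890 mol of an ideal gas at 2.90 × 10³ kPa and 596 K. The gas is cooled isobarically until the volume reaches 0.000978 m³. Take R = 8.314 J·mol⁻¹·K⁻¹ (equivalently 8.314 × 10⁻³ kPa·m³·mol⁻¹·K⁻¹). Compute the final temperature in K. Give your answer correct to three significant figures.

From PV = nRT: V₁ = nRT₁/P₁ = 0.001521 m³.
Isobaric, so V/T is constant: P₂ = P₁; T₂ = T₁·(V₂/V₁) = 383.3 K.

T₂ ≈ 383 K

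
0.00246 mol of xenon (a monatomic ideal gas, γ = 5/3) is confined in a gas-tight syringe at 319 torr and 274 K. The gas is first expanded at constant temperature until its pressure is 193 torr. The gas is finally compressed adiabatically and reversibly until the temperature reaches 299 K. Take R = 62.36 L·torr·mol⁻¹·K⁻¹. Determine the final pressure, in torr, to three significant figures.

From PV = nRT: V₁ = nRT₁/P₁ = 0.1318 L.
Isothermal, so P V is constant: T₂ = T₁; V₂ = V₁·(P₁/P₂) = 0.2178 L.
Reversible adiabatic, γ = 5/3: P₃ = P₂·(T₃/T₂)^(γ/(γ−1)) = 240.1 torr; V₃ = V₂·(T₂/T₃)^(1/(γ−1)) = 0.1911 L.

P₃ ≈ 240 torr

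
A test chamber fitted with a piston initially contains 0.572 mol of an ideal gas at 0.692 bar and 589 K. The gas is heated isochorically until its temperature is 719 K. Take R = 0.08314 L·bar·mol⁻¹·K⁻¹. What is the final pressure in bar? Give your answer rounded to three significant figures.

From PV = nRT: V₁ = nRT₁/P₁ = 40.48 L.
Isochoric, so P/T is constant: V₂ = V₁; P₂ = P₁·(T₂/T₁) = 0.8447 bar.

P₂ ≈ 0.845 bar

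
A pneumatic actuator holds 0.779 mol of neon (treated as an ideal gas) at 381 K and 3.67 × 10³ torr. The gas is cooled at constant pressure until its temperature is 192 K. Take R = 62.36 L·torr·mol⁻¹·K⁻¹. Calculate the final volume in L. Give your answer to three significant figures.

V₂ ≈ 2.54 L

From PV = nRT: V₁ = nRT₁/P₁ = 5.043 L.
P constant ⇒ V ∝ T: P₂ = P₁; V₂ = V₁·(T₂/T₁) = 2.541 L.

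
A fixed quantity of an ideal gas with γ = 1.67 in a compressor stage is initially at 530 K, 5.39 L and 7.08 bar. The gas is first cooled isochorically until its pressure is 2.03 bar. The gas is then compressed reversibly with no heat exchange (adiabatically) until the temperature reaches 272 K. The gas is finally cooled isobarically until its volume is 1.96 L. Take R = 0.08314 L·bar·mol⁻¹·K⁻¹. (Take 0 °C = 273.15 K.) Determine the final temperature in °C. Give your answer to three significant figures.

T₄ ≈ -37.3 °C

Isochoric, so P/T is constant: V₂ = V₁; T₂ = T₁·(P₂/P₁) = 152.0 K.
Adiabatic (γ = 1.67), T V^(γ−1) and P V^γ constant: P₃ = P₂·(T₃/T₂)^(γ/(γ−1)) = 8.663 bar; V₃ = V₂·(T₂/T₃)^(1/(γ−1)) = 2.261 L.
P constant ⇒ V ∝ T: P₄ = P₃; T₄ = T₃·(V₄/V₃) = 235.8 K.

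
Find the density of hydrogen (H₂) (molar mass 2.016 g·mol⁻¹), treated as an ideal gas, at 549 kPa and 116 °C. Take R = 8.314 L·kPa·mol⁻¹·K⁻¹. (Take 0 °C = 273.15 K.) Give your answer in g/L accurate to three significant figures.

ρ ≈ 0.342 g/L

ρ = PM/(RT) = (549 × 2.016) / (8.314 × 389.1)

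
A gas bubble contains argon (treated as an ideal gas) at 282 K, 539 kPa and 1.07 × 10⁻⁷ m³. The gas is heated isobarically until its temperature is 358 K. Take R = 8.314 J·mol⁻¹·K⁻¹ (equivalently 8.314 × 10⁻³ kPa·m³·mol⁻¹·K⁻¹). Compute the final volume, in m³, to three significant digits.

P constant ⇒ V ∝ T: P₂ = P₁; V₂ = V₁·(T₂/T₁) = 1.358e-07 m³.

V₂ ≈ 1.36e-07 m³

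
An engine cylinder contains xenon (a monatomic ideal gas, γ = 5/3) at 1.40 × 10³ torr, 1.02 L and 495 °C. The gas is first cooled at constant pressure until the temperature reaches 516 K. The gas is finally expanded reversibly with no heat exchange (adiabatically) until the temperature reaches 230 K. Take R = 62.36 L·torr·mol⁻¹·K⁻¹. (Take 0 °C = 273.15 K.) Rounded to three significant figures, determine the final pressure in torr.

P₃ ≈ 186 torr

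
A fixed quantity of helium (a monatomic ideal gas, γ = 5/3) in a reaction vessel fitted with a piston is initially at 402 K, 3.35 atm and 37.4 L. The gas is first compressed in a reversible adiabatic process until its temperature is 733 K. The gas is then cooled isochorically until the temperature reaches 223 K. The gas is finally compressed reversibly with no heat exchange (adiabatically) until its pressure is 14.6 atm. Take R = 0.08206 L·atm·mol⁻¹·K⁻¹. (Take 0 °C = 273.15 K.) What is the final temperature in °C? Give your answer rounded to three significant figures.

T₄ ≈ 81.6 °C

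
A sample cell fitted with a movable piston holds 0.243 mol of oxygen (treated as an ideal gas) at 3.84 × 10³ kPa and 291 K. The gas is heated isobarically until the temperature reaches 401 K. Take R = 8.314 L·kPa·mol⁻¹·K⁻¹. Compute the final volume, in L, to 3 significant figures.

V₂ ≈ 0.211 L

From PV = nRT: V₁ = nRT₁/P₁ = 0.1531 L.
Isobaric, so V/T is constant: P₂ = P₁; V₂ = V₁·(T₂/T₁) = 0.2110 L.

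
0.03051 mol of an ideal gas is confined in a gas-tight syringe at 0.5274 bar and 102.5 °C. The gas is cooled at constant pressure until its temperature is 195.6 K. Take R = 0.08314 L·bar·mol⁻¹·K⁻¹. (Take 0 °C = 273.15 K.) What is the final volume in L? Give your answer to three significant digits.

Convert: T₁ = 375.6 K.
From PV = nRT: V₁ = nRT₁/P₁ = 1.807 L.
Isobaric, so V/T is constant: P₂ = P₁; V₂ = V₁·(T₂/T₁) = 0.9408 L.

V₂ ≈ 0.941 L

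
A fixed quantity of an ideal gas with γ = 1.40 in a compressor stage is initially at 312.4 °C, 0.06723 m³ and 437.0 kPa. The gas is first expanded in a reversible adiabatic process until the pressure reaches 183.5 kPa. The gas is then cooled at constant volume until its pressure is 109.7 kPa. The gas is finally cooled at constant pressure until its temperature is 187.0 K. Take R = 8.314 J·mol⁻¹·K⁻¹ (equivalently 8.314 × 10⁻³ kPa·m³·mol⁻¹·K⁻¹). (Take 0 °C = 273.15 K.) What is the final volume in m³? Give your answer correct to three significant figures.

V₄ ≈ 0.0855 m³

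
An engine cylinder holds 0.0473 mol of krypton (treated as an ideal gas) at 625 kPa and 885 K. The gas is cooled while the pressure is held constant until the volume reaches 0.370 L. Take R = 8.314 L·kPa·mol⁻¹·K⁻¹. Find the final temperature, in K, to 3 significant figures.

T₂ ≈ 588 K

From PV = nRT: V₁ = nRT₁/P₁ = 0.5568 L.
Isobaric, so V/T is constant: P₂ = P₁; T₂ = T₁·(V₂/V₁) = 588.0 K.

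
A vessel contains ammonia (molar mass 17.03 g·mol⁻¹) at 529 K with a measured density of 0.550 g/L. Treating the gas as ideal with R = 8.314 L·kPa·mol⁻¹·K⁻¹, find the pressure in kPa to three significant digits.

P ≈ 142 kPa

ρ = PM/(RT) ⇒ P = ρRT/M = (0.550 × 8.314 × 529.0) / 17.03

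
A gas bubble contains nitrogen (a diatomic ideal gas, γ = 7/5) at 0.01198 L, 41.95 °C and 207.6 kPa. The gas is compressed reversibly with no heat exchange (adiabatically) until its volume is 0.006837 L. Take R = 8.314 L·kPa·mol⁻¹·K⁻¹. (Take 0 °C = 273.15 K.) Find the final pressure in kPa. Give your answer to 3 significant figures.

P₂ ≈ 455 kPa

Convert: T₁ = 315.1 K.
Adiabatic (γ = 7/5), T V^(γ−1) and P V^γ constant: T₂ = T₁·(V₁/V₂)^(γ−1) = 394.4 K; P₂ = P₁·(V₁/V₂)^γ = 455.3 kPa.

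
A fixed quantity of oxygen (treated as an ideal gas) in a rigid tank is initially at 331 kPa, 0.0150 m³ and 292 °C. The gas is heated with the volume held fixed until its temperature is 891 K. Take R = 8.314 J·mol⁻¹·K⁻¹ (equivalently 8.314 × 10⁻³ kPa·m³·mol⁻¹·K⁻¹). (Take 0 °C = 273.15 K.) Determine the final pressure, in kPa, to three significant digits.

P₂ ≈ 522 kPa

Convert: T₁ = 565.1 K.
V constant ⇒ P ∝ T: V₂ = V₁; P₂ = P₁·(T₂/T₁) = 521.8 kPa.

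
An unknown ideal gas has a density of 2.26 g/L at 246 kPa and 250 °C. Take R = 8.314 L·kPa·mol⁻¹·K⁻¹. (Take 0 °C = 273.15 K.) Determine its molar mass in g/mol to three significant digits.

ρ = PM/(RT) ⇒ M = ρRT/P = (2.26 × 8.314 × 523.1) / 246

M ≈ 40.0 g/mol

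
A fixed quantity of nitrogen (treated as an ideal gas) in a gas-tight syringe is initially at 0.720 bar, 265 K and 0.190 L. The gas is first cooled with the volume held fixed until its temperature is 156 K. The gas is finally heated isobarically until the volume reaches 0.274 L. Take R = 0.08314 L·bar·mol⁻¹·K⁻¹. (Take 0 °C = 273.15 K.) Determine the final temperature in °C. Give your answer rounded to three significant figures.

Isochoric, so P/T is constant: V₂ = V₁; P₂ = P₁·(T₂/T₁) = 0.4238 bar.
P constant ⇒ V ∝ T: P₃ = P₂; T₃ = T₂·(V₃/V₂) = 225.0 K.

T₃ ≈ -48.2 °C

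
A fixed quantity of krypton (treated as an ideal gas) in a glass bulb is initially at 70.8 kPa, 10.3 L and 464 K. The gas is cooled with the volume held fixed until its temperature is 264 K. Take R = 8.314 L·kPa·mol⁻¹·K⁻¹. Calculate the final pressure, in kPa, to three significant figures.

V constant ⇒ P ∝ T: V₂ = V₁; P₂ = P₁·(T₂/T₁) = 40.28 kPa.

P₂ ≈ 40.3 kPa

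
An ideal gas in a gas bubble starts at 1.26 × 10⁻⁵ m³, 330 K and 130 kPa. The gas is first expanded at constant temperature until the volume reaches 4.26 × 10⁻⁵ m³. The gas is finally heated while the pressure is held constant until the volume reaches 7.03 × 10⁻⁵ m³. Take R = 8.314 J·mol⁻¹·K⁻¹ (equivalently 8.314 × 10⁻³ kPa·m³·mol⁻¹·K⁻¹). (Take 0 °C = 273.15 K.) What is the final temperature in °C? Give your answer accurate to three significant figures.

T₃ ≈ 271 °C

Isothermal, so P V is constant: T₂ = T₁; P₂ = P₁·(V₁/V₂) = 38.45 kPa.
Isobaric, so V/T is constant: P₃ = P₂; T₃ = T₂·(V₃/V₂) = 544.6 K.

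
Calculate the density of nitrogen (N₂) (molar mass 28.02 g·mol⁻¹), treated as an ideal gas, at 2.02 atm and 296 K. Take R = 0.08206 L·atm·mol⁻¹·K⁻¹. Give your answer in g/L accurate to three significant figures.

ρ ≈ 2.33 g/L

ρ = PM/(RT) = (2.02 × 28.02) / (0.08206 × 296.0)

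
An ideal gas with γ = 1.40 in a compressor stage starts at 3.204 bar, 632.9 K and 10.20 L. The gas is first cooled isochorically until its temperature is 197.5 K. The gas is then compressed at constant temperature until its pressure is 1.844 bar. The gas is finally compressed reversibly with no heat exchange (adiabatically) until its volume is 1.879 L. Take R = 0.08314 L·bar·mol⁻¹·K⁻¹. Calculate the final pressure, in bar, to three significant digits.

Isochoric, so P/T is constant: V₂ = V₁; P₂ = P₁·(T₂/T₁) = 0.9998 bar.
T constant ⇒ Boyle's law P V = const: T₃ = T₂; V₃ = V₂·(P₂/P₃) = 5.530 L.
Adiabatic (γ = 1.40), T V^(γ−1) and P V^γ constant: T₄ = T₃·(V₃/V₄)^(γ−1) = 304.2 K; P₄ = P₃·(V₃/V₄)^γ = 8.359 bar.

P₄ ≈ 8.36 bar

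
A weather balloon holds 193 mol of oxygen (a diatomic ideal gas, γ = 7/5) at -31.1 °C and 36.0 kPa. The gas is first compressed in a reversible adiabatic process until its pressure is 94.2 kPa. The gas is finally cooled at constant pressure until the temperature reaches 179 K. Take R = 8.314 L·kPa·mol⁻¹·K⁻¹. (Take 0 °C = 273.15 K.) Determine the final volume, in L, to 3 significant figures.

Convert: T₁ = 242.0 K.
From PV = nRT: V₁ = nRT₁/P₁ = 1.079e+04 L.
Adiabatic (γ = 7/5), T V^(γ−1) and P V^γ constant: T₂ = T₁·(P₂/P₁)^((γ−1)/γ) = 318.6 K; V₂ = V₁·(P₁/P₂)^(1/γ) = 5427 L.
Isobaric, so V/T is constant: P₃ = P₂; V₃ = V₂·(T₃/T₂) = 3049 L.

V₃ ≈ 3.05e+03 L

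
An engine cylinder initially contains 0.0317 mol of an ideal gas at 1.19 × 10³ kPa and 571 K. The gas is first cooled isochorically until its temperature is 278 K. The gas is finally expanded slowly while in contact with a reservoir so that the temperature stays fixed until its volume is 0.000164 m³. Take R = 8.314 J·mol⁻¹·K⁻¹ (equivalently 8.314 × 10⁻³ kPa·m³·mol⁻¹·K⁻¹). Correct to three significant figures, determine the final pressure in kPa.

P₃ ≈ 447 kPa

From PV = nRT: V₁ = nRT₁/P₁ = 0.0001265 m³.
V constant ⇒ P ∝ T: V₂ = V₁; P₂ = P₁·(T₂/T₁) = 579.4 kPa.
Isothermal, so P V is constant: T₃ = T₂; P₃ = P₂·(V₂/V₃) = 446.8 kPa.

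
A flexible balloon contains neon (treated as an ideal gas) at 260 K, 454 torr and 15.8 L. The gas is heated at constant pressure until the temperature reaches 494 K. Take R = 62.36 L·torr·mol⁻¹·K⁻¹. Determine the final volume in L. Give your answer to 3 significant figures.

V₂ ≈ 30.0 L

Isobaric, so V/T is constant: P₂ = P₁; V₂ = V₁·(T₂/T₁) = 30.02 L.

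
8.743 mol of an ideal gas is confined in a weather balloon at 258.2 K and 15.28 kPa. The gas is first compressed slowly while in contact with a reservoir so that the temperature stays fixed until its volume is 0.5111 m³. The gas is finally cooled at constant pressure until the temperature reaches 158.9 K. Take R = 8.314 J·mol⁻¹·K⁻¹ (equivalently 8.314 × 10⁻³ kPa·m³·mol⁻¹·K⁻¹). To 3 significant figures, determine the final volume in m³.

V₃ ≈ 0.315 m³

From PV = nRT: V₁ = nRT₁/P₁ = 1.228 m³.
Isothermal, so P V is constant: T₂ = T₁; P₂ = P₁·(V₁/V₂) = 36.72 kPa.
Isobaric, so V/T is constant: P₃ = P₂; V₃ = V₂·(T₃/T₂) = 0.3145 m³.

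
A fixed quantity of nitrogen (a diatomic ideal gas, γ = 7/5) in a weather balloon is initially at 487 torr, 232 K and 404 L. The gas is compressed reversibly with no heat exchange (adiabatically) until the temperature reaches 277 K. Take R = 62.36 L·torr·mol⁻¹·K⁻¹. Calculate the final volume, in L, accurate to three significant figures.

Reversible adiabatic, γ = 7/5: P₂ = P₁·(T₂/T₁)^(γ/(γ−1)) = 905.7 torr; V₂ = V₁·(T₁/T₂)^(1/(γ−1)) = 259.4 L.

V₂ ≈ 259 L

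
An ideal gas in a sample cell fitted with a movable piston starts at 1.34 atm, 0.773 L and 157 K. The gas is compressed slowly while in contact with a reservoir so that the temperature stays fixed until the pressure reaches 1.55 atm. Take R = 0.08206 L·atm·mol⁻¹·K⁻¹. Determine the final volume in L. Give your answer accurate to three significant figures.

V₂ ≈ 0.668 L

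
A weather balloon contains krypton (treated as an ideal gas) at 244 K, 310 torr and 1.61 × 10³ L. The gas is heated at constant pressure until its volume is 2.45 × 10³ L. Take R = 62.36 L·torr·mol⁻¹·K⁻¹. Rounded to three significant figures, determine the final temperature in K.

T₂ ≈ 371 K

Isobaric, so V/T is constant: P₂ = P₁; T₂ = T₁·(V₂/V₁) = 371.3 K.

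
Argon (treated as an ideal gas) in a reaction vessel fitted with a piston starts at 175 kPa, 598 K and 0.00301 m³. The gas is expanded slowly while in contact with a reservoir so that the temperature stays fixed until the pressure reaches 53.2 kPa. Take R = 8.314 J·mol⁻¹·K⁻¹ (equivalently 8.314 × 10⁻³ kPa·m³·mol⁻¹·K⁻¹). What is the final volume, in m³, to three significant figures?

V₂ ≈ 0.00990 m³

T constant ⇒ Boyle's law P V = const: T₂ = T₁; V₂ = V₁·(P₁/P₂) = 0.009901 m³.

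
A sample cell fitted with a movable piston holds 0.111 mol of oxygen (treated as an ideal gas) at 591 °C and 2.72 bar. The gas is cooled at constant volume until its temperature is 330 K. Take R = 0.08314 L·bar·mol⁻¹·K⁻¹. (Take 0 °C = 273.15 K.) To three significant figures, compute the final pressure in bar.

Convert: T₁ = 864.1 K.
From PV = nRT: V₁ = nRT₁/P₁ = 2.932 L.
V constant ⇒ P ∝ T: V₂ = V₁; P₂ = P₁·(T₂/T₁) = 1.039 bar.

P₂ ≈ 1.04 bar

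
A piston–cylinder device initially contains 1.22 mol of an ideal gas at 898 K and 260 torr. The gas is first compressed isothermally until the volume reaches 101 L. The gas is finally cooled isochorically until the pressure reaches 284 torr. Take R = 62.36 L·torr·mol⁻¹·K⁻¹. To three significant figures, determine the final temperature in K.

T₃ ≈ 377 K

From PV = nRT: V₁ = nRT₁/P₁ = 262.8 L.
T constant ⇒ Boyle's law P V = const: T₂ = T₁; P₂ = P₁·(V₁/V₂) = 676.4 torr.
V constant ⇒ P ∝ T: V₃ = V₂; T₃ = T₂·(P₃/P₂) = 377.0 K.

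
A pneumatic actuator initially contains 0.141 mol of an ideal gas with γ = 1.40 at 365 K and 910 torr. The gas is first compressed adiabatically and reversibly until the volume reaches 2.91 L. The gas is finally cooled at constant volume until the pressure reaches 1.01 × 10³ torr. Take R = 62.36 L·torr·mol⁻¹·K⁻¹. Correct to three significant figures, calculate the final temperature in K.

From PV = nRT: V₁ = nRT₁/P₁ = 3.527 L.
Adiabatic (γ = 1.40), T V^(γ−1) and P V^γ constant: T₂ = T₁·(V₁/V₂)^(γ−1) = 394.2 K; P₂ = P₁·(V₁/V₂)^γ = 1191 torr.
Isochoric, so P/T is constant: V₃ = V₂; T₃ = T₂·(P₃/P₂) = 334.3 K.

T₃ ≈ 334 K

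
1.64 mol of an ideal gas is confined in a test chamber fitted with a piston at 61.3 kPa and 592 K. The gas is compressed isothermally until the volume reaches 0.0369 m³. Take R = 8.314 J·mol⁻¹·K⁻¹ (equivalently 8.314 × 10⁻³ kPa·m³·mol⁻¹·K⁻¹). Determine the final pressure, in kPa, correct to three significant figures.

P₂ ≈ 219 kPa

From PV = nRT: V₁ = nRT₁/P₁ = 0.1317 m³.
T constant ⇒ Boyle's law P V = const: T₂ = T₁; P₂ = P₁·(V₁/V₂) = 218.8 kPa.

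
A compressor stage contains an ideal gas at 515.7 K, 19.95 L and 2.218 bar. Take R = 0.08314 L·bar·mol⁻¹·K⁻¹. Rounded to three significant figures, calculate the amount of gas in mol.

n ≈ 1.03 mol

PV = nRT ⇒ n = PV/(RT) = (2.218 × 19.95) / (0.08314 × 515.7)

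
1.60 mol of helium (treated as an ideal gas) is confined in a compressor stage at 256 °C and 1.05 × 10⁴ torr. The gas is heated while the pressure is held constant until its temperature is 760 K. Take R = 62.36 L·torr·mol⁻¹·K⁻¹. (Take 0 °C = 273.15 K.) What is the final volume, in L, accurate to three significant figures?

Convert: T₁ = 529.1 K.
From PV = nRT: V₁ = nRT₁/P₁ = 5.028 L.
P constant ⇒ V ∝ T: P₂ = P₁; V₂ = V₁·(T₂/T₁) = 7.222 L.

V₂ ≈ 7.22 L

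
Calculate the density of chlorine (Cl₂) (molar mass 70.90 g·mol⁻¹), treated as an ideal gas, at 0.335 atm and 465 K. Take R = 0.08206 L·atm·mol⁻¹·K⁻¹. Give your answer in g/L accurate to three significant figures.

ρ = PM/(RT) = (0.335 × 70.90) / (0.08206 × 465.0)

ρ ≈ 0.622 g/L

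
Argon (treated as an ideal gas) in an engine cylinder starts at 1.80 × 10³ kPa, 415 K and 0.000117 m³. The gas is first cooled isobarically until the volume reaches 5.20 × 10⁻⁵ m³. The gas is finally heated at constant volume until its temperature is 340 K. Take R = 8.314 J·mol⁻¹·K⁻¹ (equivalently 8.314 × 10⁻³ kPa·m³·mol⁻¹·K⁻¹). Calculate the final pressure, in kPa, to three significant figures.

P₃ ≈ 3.32e+03 kPa

Isobaric, so V/T is constant: P₂ = P₁; T₂ = T₁·(V₂/V₁) = 184.4 K.
V constant ⇒ P ∝ T: V₃ = V₂; P₃ = P₂·(T₃/T₂) = 3318 kPa.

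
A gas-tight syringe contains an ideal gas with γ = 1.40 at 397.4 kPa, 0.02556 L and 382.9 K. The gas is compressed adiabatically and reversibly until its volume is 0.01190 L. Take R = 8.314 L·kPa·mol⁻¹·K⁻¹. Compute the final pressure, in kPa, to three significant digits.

Adiabatic (γ = 1.40), T V^(γ−1) and P V^γ constant: T₂ = T₁·(V₁/V₂)^(γ−1) = 519.9 K; P₂ = P₁·(V₁/V₂)^γ = 1159 kPa.

P₂ ≈ 1.16e+03 kPa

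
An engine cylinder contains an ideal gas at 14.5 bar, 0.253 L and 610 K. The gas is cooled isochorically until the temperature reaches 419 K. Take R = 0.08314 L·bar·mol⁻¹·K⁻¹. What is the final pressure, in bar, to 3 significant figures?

P₂ ≈ 9.96 bar

V constant ⇒ P ∝ T: V₂ = V₁; P₂ = P₁·(T₂/T₁) = 9.960 bar.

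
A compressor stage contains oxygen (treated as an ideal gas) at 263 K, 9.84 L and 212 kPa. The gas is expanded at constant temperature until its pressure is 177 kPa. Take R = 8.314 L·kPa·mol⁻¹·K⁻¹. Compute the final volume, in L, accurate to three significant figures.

V₂ ≈ 11.8 L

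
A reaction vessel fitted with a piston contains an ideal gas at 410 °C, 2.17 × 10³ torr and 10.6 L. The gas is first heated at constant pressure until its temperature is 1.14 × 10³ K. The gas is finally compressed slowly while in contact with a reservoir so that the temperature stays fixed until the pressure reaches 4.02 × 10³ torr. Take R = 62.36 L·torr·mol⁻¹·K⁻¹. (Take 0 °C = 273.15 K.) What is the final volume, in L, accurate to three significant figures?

V₃ ≈ 9.55 L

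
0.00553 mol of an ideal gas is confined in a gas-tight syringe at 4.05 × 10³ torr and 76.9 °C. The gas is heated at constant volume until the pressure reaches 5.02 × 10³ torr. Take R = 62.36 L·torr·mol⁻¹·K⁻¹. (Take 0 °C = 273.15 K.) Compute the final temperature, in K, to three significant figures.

Convert: T₁ = 350.0 K.
From PV = nRT: V₁ = nRT₁/P₁ = 0.02981 L.
V constant ⇒ P ∝ T: V₂ = V₁; T₂ = T₁·(P₂/P₁) = 433.9 K.

T₂ ≈ 434 K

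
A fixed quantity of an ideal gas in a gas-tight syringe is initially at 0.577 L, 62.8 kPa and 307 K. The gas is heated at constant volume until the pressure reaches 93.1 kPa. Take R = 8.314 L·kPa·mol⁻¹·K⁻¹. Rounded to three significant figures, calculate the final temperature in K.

T₂ ≈ 455 K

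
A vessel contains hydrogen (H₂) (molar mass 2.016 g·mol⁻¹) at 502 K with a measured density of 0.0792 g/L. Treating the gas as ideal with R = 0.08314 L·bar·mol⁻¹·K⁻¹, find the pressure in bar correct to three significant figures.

ρ = PM/(RT) ⇒ P = ρRT/M = (0.0792 × 0.08314 × 502.0) / 2.016

P ≈ 1.64 bar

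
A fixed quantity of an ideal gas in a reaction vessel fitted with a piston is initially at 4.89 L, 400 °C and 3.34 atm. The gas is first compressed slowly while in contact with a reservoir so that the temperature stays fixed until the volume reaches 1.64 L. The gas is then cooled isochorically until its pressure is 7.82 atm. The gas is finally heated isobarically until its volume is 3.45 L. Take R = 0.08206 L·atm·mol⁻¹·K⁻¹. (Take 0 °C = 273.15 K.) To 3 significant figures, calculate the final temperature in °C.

Convert: T₁ = 673.1 K.
T constant ⇒ Boyle's law P V = const: T₂ = T₁; P₂ = P₁·(V₁/V₂) = 9.959 atm.
V constant ⇒ P ∝ T: V₃ = V₂; T₃ = T₂·(P₃/P₂) = 528.6 K.
Isobaric, so V/T is constant: P₄ = P₃; T₄ = T₃·(V₄/V₃) = 1112 K.

T₄ ≈ 839 °C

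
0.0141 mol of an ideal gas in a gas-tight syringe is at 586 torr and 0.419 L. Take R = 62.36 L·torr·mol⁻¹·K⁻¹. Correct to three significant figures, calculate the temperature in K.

PV = nRT ⇒ T = PV/(nR) = (586 × 0.419) / (0.0141 × 62.36)

T ≈ 279 K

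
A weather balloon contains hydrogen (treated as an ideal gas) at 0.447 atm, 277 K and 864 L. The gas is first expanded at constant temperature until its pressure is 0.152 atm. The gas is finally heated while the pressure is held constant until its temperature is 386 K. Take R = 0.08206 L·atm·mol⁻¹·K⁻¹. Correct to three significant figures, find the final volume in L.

V₃ ≈ 3.54e+03 L

Isothermal, so P V is constant: T₂ = T₁; V₂ = V₁·(P₁/P₂) = 2541 L.
P constant ⇒ V ∝ T: P₃ = P₂; V₃ = V₂·(T₃/T₂) = 3541 L.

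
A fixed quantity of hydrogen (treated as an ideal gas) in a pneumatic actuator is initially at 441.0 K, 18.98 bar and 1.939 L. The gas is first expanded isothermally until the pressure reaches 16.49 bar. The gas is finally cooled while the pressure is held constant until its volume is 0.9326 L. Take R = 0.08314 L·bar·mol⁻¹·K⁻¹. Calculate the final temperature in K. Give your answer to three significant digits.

T₃ ≈ 184 K

Isothermal, so P V is constant: T₂ = T₁; V₂ = V₁·(P₁/P₂) = 2.232 L.
Isobaric, so V/T is constant: P₃ = P₂; T₃ = T₂·(V₃/V₂) = 184.3 K.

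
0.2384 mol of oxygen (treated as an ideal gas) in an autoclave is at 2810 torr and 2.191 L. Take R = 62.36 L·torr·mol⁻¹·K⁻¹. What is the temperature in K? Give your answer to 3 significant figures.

PV = nRT ⇒ T = PV/(nR) = (2810 × 2.191) / (0.2384 × 62.36)

T ≈ 414 K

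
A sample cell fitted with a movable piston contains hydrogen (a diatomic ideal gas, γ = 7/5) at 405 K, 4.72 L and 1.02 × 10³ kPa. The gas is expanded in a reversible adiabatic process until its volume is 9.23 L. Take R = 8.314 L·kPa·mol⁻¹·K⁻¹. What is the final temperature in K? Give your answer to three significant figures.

Adiabatic (γ = 7/5), T V^(γ−1) and P V^γ constant: T₂ = T₁·(V₁/V₂)^(γ−1) = 309.7 K; P₂ = P₁·(V₁/V₂)^γ = 398.9 kPa.

T₂ ≈ 310 K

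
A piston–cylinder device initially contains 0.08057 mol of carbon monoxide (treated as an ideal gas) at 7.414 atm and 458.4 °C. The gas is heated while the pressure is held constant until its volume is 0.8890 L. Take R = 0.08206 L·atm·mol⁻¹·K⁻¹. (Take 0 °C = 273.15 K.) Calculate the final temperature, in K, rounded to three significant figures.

T₂ ≈ 997 K

Convert: T₁ = 731.5 K.
From PV = nRT: V₁ = nRT₁/P₁ = 0.6524 L.
P constant ⇒ V ∝ T: P₂ = P₁; T₂ = T₁·(V₂/V₁) = 996.9 K.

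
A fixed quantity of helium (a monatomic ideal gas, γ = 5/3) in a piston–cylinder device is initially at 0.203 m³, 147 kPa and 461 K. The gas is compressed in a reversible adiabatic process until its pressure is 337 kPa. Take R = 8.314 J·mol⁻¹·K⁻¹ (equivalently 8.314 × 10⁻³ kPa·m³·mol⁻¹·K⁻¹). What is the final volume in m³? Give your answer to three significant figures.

V₂ ≈ 0.123 m³

Adiabatic (γ = 5/3), T V^(γ−1) and P V^γ constant: T₂ = T₁·(P₂/P₁)^((γ−1)/γ) = 642.4 K; V₂ = V₁·(P₁/P₂)^(1/γ) = 0.1234 m³.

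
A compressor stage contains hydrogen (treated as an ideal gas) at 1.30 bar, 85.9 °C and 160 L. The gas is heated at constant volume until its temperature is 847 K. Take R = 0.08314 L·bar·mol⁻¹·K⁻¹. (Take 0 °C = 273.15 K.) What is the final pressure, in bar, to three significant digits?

Convert: T₁ = 359.0 K.
Isochoric, so P/T is constant: V₂ = V₁; P₂ = P₁·(T₂/T₁) = 3.067 bar.

P₂ ≈ 3.07 bar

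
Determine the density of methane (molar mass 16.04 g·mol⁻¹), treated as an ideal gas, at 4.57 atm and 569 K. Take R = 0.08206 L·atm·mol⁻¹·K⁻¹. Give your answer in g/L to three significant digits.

ρ = PM/(RT) = (4.57 × 16.04) / (0.08206 × 569.0)

ρ ≈ 1.57 g/L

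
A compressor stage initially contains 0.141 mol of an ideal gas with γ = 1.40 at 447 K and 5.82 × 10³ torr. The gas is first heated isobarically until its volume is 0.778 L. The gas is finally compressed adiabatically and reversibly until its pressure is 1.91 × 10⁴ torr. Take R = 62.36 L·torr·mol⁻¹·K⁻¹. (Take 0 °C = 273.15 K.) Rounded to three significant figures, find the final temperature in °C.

T₃ ≈ 450 °C

From PV = nRT: V₁ = nRT₁/P₁ = 0.6753 L.
Isobaric, so V/T is constant: P₂ = P₁; T₂ = T₁·(V₂/V₁) = 515.0 K.
Reversible adiabatic, γ = 1.40: T₃ = T₂·(P₃/P₂)^((γ−1)/γ) = 723.2 K; V₃ = V₂·(P₂/P₃)^(1/γ) = 0.3329 L.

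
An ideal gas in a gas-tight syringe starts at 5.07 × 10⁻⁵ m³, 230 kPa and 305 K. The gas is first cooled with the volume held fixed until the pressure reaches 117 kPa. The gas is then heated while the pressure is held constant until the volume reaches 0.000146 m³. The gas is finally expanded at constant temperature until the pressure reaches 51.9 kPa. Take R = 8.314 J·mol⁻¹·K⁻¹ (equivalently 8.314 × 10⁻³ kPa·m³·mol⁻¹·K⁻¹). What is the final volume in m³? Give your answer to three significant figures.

V constant ⇒ P ∝ T: V₂ = V₁; T₂ = T₁·(P₂/P₁) = 155.2 K.
P constant ⇒ V ∝ T: P₃ = P₂; T₃ = T₂·(V₃/V₂) = 446.8 K.
T constant ⇒ Boyle's law P V = const: T₄ = T₃; V₄ = V₃·(P₃/P₄) = 0.0003291 m³.

V₄ ≈ 0.000329 m³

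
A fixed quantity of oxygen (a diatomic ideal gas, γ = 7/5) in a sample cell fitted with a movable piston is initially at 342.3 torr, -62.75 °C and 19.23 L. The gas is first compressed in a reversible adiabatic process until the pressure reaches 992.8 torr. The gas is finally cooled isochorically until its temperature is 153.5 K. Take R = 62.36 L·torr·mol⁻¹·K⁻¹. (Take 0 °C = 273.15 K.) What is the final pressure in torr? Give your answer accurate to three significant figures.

P₃ ≈ 534 torr

Convert: T₁ = 210.4 K.
Adiabatic (γ = 7/5), T V^(γ−1) and P V^γ constant: T₂ = T₁·(P₂/P₁)^((γ−1)/γ) = 285.2 K; V₂ = V₁·(P₁/P₂)^(1/γ) = 8.988 L.
Isochoric, so P/T is constant: V₃ = V₂; P₃ = P₂·(T₃/T₂) = 534.3 torr.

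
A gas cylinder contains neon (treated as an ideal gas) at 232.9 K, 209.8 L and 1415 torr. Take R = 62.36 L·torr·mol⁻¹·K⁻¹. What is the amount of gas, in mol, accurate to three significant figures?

n ≈ 20.4 mol

PV = nRT ⇒ n = PV/(RT) = (1415 × 209.8) / (62.36 × 232.9)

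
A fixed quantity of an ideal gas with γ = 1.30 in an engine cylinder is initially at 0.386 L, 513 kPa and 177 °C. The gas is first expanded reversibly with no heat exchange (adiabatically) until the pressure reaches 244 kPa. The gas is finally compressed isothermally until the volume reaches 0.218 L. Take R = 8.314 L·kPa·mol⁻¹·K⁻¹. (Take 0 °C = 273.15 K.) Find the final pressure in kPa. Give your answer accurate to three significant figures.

P₃ ≈ 765 kPa

Convert: T₁ = 450.1 K.
Reversible adiabatic, γ = 1.30: T₂ = T₁·(P₂/P₁)^((γ−1)/γ) = 379.2 K; V₂ = V₁·(P₁/P₂)^(1/γ) = 0.6837 L.
T constant ⇒ Boyle's law P V = const: T₃ = T₂; P₃ = P₂·(V₂/V₃) = 765.2 kPa.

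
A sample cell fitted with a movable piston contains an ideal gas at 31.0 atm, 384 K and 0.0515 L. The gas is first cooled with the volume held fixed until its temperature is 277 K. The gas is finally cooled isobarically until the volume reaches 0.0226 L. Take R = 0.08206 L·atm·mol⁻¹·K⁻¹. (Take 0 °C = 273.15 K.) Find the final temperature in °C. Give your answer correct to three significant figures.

V constant ⇒ P ∝ T: V₂ = V₁; P₂ = P₁·(T₂/T₁) = 22.36 atm.
P constant ⇒ V ∝ T: P₃ = P₂; T₃ = T₂·(V₃/V₂) = 121.6 K.

T₃ ≈ -152 °C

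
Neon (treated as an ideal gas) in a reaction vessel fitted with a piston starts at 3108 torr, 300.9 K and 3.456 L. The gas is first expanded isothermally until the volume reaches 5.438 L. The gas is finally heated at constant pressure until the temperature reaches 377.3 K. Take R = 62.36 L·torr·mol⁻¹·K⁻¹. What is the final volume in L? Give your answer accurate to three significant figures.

V₃ ≈ 6.82 L

Isothermal, so P V is constant: T₂ = T₁; P₂ = P₁·(V₁/V₂) = 1975 torr.
P constant ⇒ V ∝ T: P₃ = P₂; V₃ = V₂·(T₃/T₂) = 6.819 L.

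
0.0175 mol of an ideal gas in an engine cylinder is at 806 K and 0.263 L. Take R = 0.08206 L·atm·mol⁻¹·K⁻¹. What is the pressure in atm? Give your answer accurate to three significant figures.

P ≈ 4.40 atm

PV = nRT ⇒ P = nRT/V = (0.0175 × 0.08206 × 806) / 0.263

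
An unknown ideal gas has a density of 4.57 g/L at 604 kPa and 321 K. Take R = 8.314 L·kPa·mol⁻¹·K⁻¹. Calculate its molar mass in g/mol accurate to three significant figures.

M ≈ 20.2 g/mol

ρ = PM/(RT) ⇒ M = ρRT/P = (4.57 × 8.314 × 321.0) / 604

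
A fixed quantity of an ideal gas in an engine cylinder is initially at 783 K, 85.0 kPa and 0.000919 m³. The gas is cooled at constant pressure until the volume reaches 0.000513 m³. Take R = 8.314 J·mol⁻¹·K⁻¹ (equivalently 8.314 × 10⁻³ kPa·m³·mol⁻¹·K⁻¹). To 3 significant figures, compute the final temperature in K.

Isobaric, so V/T is constant: P₂ = P₁; T₂ = T₁·(V₂/V₁) = 437.1 K.

T₂ ≈ 437 K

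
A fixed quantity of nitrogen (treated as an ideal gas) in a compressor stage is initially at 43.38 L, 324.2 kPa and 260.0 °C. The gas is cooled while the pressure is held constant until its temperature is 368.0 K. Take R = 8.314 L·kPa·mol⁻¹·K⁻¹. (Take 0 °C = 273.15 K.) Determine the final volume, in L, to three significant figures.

Convert: T₁ = 533.1 K.
P constant ⇒ V ∝ T: P₂ = P₁; V₂ = V₁·(T₂/T₁) = 29.94 L.

V₂ ≈ 29.9 L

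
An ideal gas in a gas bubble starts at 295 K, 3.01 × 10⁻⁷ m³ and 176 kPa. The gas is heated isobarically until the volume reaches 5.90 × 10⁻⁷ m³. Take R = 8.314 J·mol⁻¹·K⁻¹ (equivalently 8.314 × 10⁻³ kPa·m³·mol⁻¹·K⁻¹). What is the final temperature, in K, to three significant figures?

T₂ ≈ 578 K

Isobaric, so V/T is constant: P₂ = P₁; T₂ = T₁·(V₂/V₁) = 578.2 K.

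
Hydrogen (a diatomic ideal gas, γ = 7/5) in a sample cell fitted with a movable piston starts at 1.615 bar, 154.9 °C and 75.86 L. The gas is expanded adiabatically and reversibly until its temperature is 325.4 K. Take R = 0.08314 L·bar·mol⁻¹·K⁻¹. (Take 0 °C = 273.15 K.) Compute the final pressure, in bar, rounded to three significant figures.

Convert: T₁ = 428.0 K.
Adiabatic (γ = 7/5), T V^(γ−1) and P V^γ constant: P₂ = P₁·(T₂/T₁)^(γ/(γ−1)) = 0.6186 bar; V₂ = V₁·(T₁/T₂)^(1/(γ−1)) = 150.6 L.

P₂ ≈ 0.619 bar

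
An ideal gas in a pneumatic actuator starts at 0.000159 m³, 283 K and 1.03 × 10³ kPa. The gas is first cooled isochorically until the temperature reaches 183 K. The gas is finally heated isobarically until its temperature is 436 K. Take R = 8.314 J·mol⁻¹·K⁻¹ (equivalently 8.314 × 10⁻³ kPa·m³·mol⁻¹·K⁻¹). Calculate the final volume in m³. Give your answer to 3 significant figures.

V constant ⇒ P ∝ T: V₂ = V₁; P₂ = P₁·(T₂/T₁) = 666.0 kPa.
Isobaric, so V/T is constant: P₃ = P₂; V₃ = V₂·(T₃/T₂) = 0.0003788 m³.

V₃ ≈ 0.000379 m³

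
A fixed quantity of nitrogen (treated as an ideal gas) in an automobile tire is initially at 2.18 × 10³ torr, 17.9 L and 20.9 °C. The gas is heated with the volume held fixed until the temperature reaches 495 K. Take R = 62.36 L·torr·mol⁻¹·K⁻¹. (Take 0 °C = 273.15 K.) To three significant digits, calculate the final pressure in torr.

Convert: T₁ = 294.0 K.
Isochoric, so P/T is constant: V₂ = V₁; P₂ = P₁·(T₂/T₁) = 3670 torr.

P₂ ≈ 3.67e+03 torr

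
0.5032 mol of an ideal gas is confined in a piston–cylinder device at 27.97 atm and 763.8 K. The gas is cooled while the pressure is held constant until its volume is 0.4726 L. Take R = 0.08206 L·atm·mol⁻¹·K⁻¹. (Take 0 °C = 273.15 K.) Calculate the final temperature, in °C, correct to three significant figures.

T₂ ≈ 47.0 °C

From PV = nRT: V₁ = nRT₁/P₁ = 1.128 L.
Isobaric, so V/T is constant: P₂ = P₁; T₂ = T₁·(V₂/V₁) = 320.1 K.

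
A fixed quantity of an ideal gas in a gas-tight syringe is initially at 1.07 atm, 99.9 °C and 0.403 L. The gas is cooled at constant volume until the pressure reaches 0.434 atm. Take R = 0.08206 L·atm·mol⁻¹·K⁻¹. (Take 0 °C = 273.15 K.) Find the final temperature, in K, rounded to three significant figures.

T₂ ≈ 151 K

Convert: T₁ = 373.0 K.
Isochoric, so P/T is constant: V₂ = V₁; T₂ = T₁·(P₂/P₁) = 151.3 K.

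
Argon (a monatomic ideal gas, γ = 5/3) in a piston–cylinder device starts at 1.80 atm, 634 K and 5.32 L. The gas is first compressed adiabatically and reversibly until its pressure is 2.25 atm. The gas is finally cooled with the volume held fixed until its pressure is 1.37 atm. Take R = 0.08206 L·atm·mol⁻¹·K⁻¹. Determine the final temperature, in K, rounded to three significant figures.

T₃ ≈ 422 K

Adiabatic (γ = 5/3), T V^(γ−1) and P V^γ constant: T₂ = T₁·(P₂/P₁)^((γ−1)/γ) = 693.2 K; V₂ = V₁·(P₁/P₂)^(1/γ) = 4.653 L.
Isochoric, so P/T is constant: V₃ = V₂; T₃ = T₂·(P₃/P₂) = 422.1 K.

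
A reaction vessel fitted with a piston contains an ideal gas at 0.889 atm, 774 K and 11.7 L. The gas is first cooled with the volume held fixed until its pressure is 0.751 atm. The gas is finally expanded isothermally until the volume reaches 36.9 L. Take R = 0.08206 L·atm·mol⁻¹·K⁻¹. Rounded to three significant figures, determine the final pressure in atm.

Isochoric, so P/T is constant: V₂ = V₁; T₂ = T₁·(P₂/P₁) = 653.9 K.
T constant ⇒ Boyle's law P V = const: T₃ = T₂; P₃ = P₂·(V₂/V₃) = 0.2381 atm.

P₃ ≈ 0.238 atm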